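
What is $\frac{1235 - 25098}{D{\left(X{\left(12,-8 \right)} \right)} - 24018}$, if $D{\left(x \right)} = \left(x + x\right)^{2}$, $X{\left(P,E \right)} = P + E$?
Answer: $\frac{3409}{3422} \approx 0.9962$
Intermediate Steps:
$X{\left(P,E \right)} = E + P$
$D{\left(x \right)} = 4 x^{2}$ ($D{\left(x \right)} = \left(2 x\right)^{2} = 4 x^{2}$)
$\frac{1235 - 25098}{D{\left(X{\left(12,-8 \right)} \right)} - 24018} = \frac{1235 - 25098}{4 \left(-8 + 12\right)^{2} - 24018} = - \frac{23863}{4 \cdot 4^{2} - 24018} = - \frac{23863}{4 \cdot 16 - 24018} = - \frac{23863}{64 - 24018} = - \frac{23863}{-23954} = \left(-23863\right) \left(- \frac{1}{23954}\right) = \frac{3409}{3422}$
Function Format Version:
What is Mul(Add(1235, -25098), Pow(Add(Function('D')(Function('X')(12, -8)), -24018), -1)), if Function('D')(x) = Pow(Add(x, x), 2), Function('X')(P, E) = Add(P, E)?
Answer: Rational(3409, 3422) ≈ 0.99620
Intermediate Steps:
Function('X')(P, E) = Add(E, P)
Function('D')(x) = Mul(4, Pow(x, 2)) (Function('D')(x) = Pow(Mul(2, x), 2) = Mul(4, Pow(x, 2)))
Mul(Add(1235, -25098), Pow(Add(Function('D')(Function('X')(12, -8)), -24018), -1)) = Mul(Add(1235, -25098), Pow(Add(Mul(4, Pow(Add(-8, 12), 2)), -24018), -1)) = Mul(-23863, Pow(Add(Mul(4, Pow(4, 2)), -24018), -1)) = Mul(-23863, Pow(Add(Mul(4, 16), -24018), -1)) = Mul(-23863, Pow(Add(64, -24018), -1)) = Mul(-23863, Pow(-23954, -1)) = Mul(-23863, Rational(-1, 23954)) = Rational(3409, 3422)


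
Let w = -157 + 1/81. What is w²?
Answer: 161696656/6561 ≈ 24645.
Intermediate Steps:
w = -12716/81 (w = -157 + 1/81 = -12716/81 ≈ -156.99)
w² = (-12716/81)² = 161696656/6561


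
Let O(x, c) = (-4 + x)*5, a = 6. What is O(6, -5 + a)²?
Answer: 100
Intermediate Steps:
O(x, c) = -20 + 5*x
O(6, -5 + a)² = (-20 + 5*6)² = (-20 + 30)² = 10² = 100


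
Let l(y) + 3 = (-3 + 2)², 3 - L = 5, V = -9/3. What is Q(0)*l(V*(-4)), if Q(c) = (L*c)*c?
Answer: 0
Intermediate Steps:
V = -3 (V = -9/3 = -3*1 = -3)
L = -2 (L = 3 - 1*5 = 3 - 5 = -2)
Q(c) = -2*c² (Q(c) = (-2*c)*c = -2*c²)
l(y) = -2 (l(y) = -3 + (-3 + 2)² = -3 + (-1)² = -3 + 1 = -2)
Q(0)*l(V*(-4)) = -2*0²*(-2) = -2*0*(-2) = 0*(-2) = 0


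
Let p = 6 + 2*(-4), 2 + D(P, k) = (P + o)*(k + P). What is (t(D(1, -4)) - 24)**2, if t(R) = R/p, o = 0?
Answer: 1849/4 ≈ 462.25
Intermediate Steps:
D(P, k) = -2 + P*(P + k) (D(P, k) = -2 + (P + 0)*(k + P) = -2 + P*(P + k))
p = -2 (p = 6 - 8 = -2)
t(R) = -R/2 (t(R) = R/(-2) = R*(-1/2) = -R/2)
(t(D(1, -4)) - 24)**2 = (-(-2 + 1**2 + 1*(-4))/2 - 24)**2 = (-(-2 + 1 - 4)/2 - 24)**2 = (-1/2*(-5) - 24)**2 = (5/2 - 24)**2 = (-43/2)**2 = 1849/4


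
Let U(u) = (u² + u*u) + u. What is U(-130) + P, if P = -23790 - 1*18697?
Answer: -8817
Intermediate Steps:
U(u) = u + 2*u² (U(u) = (u² + u²) + u = 2*u² + u = u + 2*u²)
P = -42487 (P = -23790 - 18697 = -42487)
U(-130) + P = -130*(1 + 2*(-130)) - 42487 = -130*(1 - 260) - 42487 = -130*(-259) - 42487 = 33670 - 42487 = -8817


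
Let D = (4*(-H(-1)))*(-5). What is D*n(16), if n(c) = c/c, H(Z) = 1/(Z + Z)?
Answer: -10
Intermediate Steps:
H(Z) = 1/(2*Z)
n(c) = 1
D = -10 (D = (4*(-1/(2*(-1))))*(-5) = (4*(-(-1)/2))*(-5) = (4*(-1*(-½)))*(-5) = (4*(½))*(-5) = 2*(-5) = -10)
D*n(16) = -10*1 = -10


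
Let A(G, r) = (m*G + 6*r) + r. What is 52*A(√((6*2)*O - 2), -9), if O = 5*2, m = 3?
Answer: -3276 + 156*√118 ≈ -1581.4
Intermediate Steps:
O = 10
A(G, r) = 3*G + 7*r (A(G, r) = (3*G + 6*r) + r = 3*G + 7*r)
52*A(√((6*2)*O - 2), -9) = 52*(3*√((6*2)*10 - 2) + 7*(-9)) = 52*(3*√(12*10 - 2) - 63) = 52*(3*√(120 - 2) - 63) = 52*(3*√118 - 63) = 52*(-63 + 3*√118) = -3276 + 156*√118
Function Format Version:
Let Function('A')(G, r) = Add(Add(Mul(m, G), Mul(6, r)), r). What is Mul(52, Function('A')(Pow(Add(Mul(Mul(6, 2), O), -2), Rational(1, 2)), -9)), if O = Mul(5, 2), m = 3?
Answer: Add(-3276, Mul(156, Pow(118, Rational(1, 2)))) ≈ -1581.4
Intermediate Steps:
O = 10
Function('A')(G, r) = Add(Mul(3, G), Mul(7, r)) (Function('A')(G, r) = Add(Add(Mul(3, G), Mul(6, r)), r) = Add(Mul(3, G), Mul(7, r)))
Mul(52, Function('A')(Pow(Add(Mul(Mul(6, 2), O), -2), Rational(1, 2)), -9)) = Mul(52, Add(Mul(3, Pow(Add(Mul(Mul(6, 2), 10), -2), Rational(1, 2))), Mul(7, -9))) = Mul(52, Add(Mul(3, Pow(Add(Mul(12, 10), -2), Rational(1, 2))), -63)) = Mul(52, Add(Mul(3, Pow(Add(120, -2), Rational(1, 2))), -63)) = Mul(52, Add(Mul(3, Pow(118, Rational(1, 2))), -63)) = Mul(52, Add(-63, Mul(3, Pow(118, Rational(1, 2))))) = Add(-3276, Mul(156, Pow(118, Rational(1, 2))))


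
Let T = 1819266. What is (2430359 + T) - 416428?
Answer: 3833197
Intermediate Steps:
(2430359 + T) - 416428 = (2430359 + 1819266) - 416428 = 4249625 - 416428 = 3833197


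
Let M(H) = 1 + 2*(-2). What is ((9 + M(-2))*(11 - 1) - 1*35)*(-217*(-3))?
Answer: 16275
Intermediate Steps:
M(H) = -3 (M(H) = 1 - 4 = -3)
((9 + M(-2))*(11 - 1) - 1*35)*(-217*(-3)) = ((9 - 3)*(11 - 1) - 1*35)*(-217*(-3)) = (6*10 - 35)*651 = (60 - 35)*651 = 25*651 = 16275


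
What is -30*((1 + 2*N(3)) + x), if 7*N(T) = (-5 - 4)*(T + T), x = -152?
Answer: 34950/7 ≈ 4992.9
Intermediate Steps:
N(T) = -18*T/7 (N(T) = ((-5 - 4)*(T + T))/7 = (-18*T)/7 = -18*T/7)
-30*((1 + 2*N(3)) + x) = -30*((1 + 2*(-18/7*3)) - 152) = -30*((1 + 2*(-54/7)) - 152) = -30*((1 - 108/7) - 152) = -30*(-101/7 - 152) = -30*(-1165/7) = 34950/7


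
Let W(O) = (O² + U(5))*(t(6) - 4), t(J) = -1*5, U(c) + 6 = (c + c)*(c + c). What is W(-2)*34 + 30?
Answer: -29958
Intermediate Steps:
U(c) = -6 + 4*c² (U(c) = -6 + (c + c)*(c + c) = -6 + (2*c)*(2*c) = -6 + 4*c²)
t(J) = -5
W(O) = -846 - 9*O² (W(O) = (O² + (-6 + 4*5²))*(-5 - 4) = (O² + (-6 + 4*25))*(-9) = (O² + (-6 + 100))*(-9) = (O² + 94)*(-9) = (94 + O²)*(-9) = -846 - 9*O²)
W(-2)*34 + 30 = (-846 - 9*(-2)²)*34 + 30 = (-846 - 9*4)*34 + 30 = (-846 - 36)*34 + 30 = -882*34 + 30 = -29988 + 30 = -29958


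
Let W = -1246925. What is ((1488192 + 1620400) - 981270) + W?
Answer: 880397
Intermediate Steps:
((1488192 + 1620400) - 981270) + W = ((1488192 + 1620400) - 981270) - 1246925 = (3108592 - 981270) - 1246925 = 2127322 - 1246925 = 880397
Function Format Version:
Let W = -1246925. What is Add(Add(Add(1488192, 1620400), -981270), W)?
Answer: 880397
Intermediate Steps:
Add(Add(Add(1488192, 1620400), -981270), W) = Add(Add(Add(1488192, 1620400), -981270), -1246925) = Add(Add(3108592, -981270), -1246925) = Add(2127322, -1246925) = 880397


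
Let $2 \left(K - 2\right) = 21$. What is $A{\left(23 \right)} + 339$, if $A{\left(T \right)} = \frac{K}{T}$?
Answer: $\frac{15619}{46} \approx 339.54$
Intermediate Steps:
$K = \frac{25}{2}$ ($K = 2 + \frac{1}{2} \cdot 21 = 2 + \frac{21}{2} = \frac{25}{2} \approx 12.5$)
$A{\left(T \right)} = \frac{25}{2 T}$
$A{\left(23 \right)} + 339 = \frac{25}{2 \cdot 23} + 339 = \frac{25}{2} \cdot \frac{1}{23} + 339 = \frac{25}{46} + 339 = \frac{15619}{46}$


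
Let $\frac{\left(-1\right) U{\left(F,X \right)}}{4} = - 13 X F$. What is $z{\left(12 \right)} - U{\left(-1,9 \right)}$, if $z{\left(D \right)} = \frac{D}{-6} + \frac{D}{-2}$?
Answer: $460$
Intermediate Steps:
$U{\left(F,X \right)} = 52 F X$ ($U{\left(F,X \right)} = - 4 \left(- 13 X F\right) = - 4 \left(- 13 F X\right) = 52 F X$)
$z{\left(D \right)} = - \frac{2 D}{3}$ ($z{\left(D \right)} = D \left(- \frac{1}{6}\right) + D \left(- \frac{1}{2}\right) = - \frac{D}{6} - \frac{D}{2} = - \frac{2 D}{3}$)
$z{\left(12 \right)} - U{\left(-1,9 \right)} = \left(- \frac{2}{3}\right) 12 - 52 \left(-1\right) 9 = -8 - -468 = -8 + 468 = 460$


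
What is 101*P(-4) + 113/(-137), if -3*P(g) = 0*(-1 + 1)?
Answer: -113/137 ≈ -0.82482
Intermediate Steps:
P(g) = 0 (P(g) = -0*(-1 + 1) = -0*0 = -1/3*0 = 0)
101*P(-4) + 113/(-137) = 101*0 + 113/(-137) = 0 + 113*(-1/137) = 0 - 113/137 = -113/137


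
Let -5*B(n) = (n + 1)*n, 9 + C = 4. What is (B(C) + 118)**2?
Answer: 12996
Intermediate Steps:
C = -5 (C = -9 + 4 = -5)
B(n) = -n*(1 + n)/5 (B(n) = -(n + 1)*n/5 = -(1 + n)*n/5 = -n*(1 + n)/5)
(B(C) + 118)**2 = (-1/5*(-5)*(1 - 5) + 118)**2 = (-1/5*(-5)*(-4) + 118)**2 = (-4 + 118)**2 = 114**2 = 12996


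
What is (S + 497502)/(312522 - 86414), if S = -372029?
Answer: 125473/226108 ≈ 0.55492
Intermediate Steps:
(S + 497502)/(312522 - 86414) = (-372029 + 497502)/(312522 - 86414) = 125473/226108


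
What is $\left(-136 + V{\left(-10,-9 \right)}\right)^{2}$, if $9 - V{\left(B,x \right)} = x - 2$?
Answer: $13456$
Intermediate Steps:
$V{\left(B,x \right)} = 11 - x$ ($V{\left(B,x \right)} = 9 - \left(x - 2\right) = 9 - \left(-2 + x\right) = 11 - x$)
$\left(-136 + V{\left(-10,-9 \right)}\right)^{2} = \left(-136 + \left(11 - -9\right)\right)^{2} = \left(-136 + \left(11 + 9\right)\right)^{2} = \left(-136 + 20\right)^{2} = \left(-116\right)^{2} = 13456$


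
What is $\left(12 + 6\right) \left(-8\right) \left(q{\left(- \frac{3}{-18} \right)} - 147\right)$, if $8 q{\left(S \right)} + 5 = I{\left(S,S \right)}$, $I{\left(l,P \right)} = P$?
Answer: $21255$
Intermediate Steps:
$q{\left(S \right)} = - \frac{5}{8} + \frac{S}{8}$
$\left(12 + 6\right) \left(-8\right) \left(q{\left(- \frac{3}{-18} \right)} - 147\right) = \left(12 + 6\right) \left(-8\right) \left(\left(- \frac{5}{8} + \frac{\left(-3\right) \frac{1}{-18}}{8}\right) - 147\right) = 18 \left(-8\right) \left(\left(- \frac{5}{8} + \frac{\left(-3\right) \left(- \frac{1}{18}\right)}{8}\right) - 147\right) = - 144 \left(\left(- \frac{5}{8} + \frac{1}{8} \cdot \frac{1}{6}\right) - 147\right) = - 144 \left(\left(- \frac{5}{8} + \frac{1}{48}\right) - 147\right) = - 144 \left(- \frac{29}{48} - 147\right) = \left(-144\right) \left(- \frac{7085}{48}\right) = 21255$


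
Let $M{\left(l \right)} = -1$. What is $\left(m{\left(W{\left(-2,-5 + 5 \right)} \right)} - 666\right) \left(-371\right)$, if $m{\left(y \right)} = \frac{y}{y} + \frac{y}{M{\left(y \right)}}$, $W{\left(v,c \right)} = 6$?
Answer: $248941$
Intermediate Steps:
$m{\left(y \right)} = 1 - y$ ($m{\left(y \right)} = \frac{y}{y} + \frac{y}{-1} = 1 + y \left(-1\right) = 1 - y$)
$\left(m{\left(W{\left(-2,-5 + 5 \right)} \right)} - 666\right) \left(-371\right) = \left(\left(1 - 6\right) - 666\right) \left(-371\right) = \left(-5 - 666\right) \left(-371\right) = \left(-671\right) \left(-371\right) = 248941$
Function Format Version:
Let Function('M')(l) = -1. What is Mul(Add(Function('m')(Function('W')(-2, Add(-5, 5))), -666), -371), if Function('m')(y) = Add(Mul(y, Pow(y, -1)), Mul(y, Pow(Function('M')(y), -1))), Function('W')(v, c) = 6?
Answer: 248941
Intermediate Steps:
Function('m')(y) = Add(1, Mul(-1, y)) (Function('m')(y) = Add(Mul(y, Pow(y, -1)), Mul(y, Pow(-1, -1))) = Add(1, Mul(y, -1)) = Add(1, Mul(-1, y)))
Mul(Add(Function('m')(Function('W')(-2, Add(-5, 5))), -666), -371) = Mul(Add(Add(1, Mul(-1, 6)), -666), -371) = Mul(Add(Add(1, -6), -666), -371) = Mul(Add(-5, -666), -371) = Mul(-671, -371) = 248941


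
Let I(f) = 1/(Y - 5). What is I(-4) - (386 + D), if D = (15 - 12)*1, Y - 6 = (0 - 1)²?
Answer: -777/2 ≈ -388.50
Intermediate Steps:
Y = 7 (Y = 6 + (0 - 1)² = 6 + (-1)² = 6 + 1 = 7)
D = 3 (D = 3*1 = 3)
I(f) = ½ (I(f) = 1/(7 - 5) = 1/2 = ½)
I(-4) - (386 + D) = ½ - (386 + 3) = ½ - 1*389 = ½ - 389 = -777/2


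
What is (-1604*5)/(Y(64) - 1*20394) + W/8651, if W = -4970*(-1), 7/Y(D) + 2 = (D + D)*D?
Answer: 199764859030/206421329329 ≈ 0.96775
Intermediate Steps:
Y(D) = 7/(-2 + 2*D²) (Y(D) = 7/(-2 + (D + D)*D) = 7/(-2 + (2*D)*D) = 7/(-2 + 2*D²))
W = 4970
(-1604*5)/(Y(64) - 1*20394) + W/8651 = (-1604*5)/(7/(2*(-1 + 64²)) - 1*20394) + 4970/8651 = -8020/(7/(2*(-1 + 4096)) - 20394) + 4970*(1/8651) = -8020/((7/2)/4095 - 20394) + 4970/8651 = -8020/((7/2)*(1/4095) - 20394) + 4970/8651 = -8020/(1/1170 - 20394) + 4970/8651 = -8020/(-23860979/1170) + 4970/8651 = -8020*(-1170/23860979) + 4970/8651 = 9383400/23860979 + 4970/8651 = 199764859030/206421329329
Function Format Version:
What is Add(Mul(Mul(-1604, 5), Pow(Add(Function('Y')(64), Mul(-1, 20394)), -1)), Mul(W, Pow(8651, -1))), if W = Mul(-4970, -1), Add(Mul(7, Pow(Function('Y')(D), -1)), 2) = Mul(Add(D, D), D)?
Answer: Rational(199764859030, 206421329329) ≈ 0.96775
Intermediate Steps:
Function('Y')(D) = Mul(7, Pow(Add(-2, Mul(2, Pow(D, 2))), -1)) (Function('Y')(D) = Mul(7, Pow(Add(-2, Mul(Add(D, D), D)), -1)) = Mul(7, Pow(Add(-2, Mul(Mul(2, D), D)), -1)) = Mul(7, Pow(Add(-2, Mul(2, Pow(D, 2))), -1)))
W = 4970
Add(Mul(Mul(-1604, 5), Pow(Add(Function('Y')(64), Mul(-1, 20394)), -1)), Mul(W, Pow(8651, -1))) = Add(Mul(Mul(-1604, 5), Pow(Add(Mul(Rational(7, 2), Pow(Add(-1, Pow(64, 2)), -1)), Mul(-1, 20394)), -1)), Mul(4970, Pow(8651, -1))) = Add(Mul(-8020, Pow(Add(Mul(Rational(7, 2), Pow(Add(-1, 4096), -1)), -20394), -1)), Mul(4970, Rational(1, 8651))) = Add(Mul(-8020, Pow(Add(Mul(Rational(7, 2), Pow(4095, -1)), -20394), -1)), Rational(4970, 8651)) = Add(Mul(-8020, Pow(Add(Mul(Rational(7, 2), Rational(1, 4095)), -20394), -1)), Rational(4970, 8651)) = Add(Mul(-8020, Pow(Add(Rational(1, 1170), -20394), -1)), Rational(4970, 8651)) = Add(Mul(-8020, Pow(Rational(-23860979, 1170), -1)), Rational(4970, 8651)) = Add(Mul(-8020, Rational(-1170, 23860979)), Rational(4970, 8651)) = Add(Rational(9383400, 23860979), Rational(4970, 8651)) = Rational(199764859030, 206421329329)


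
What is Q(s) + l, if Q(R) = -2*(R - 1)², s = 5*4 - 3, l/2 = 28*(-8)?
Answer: -960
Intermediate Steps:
l = -448 (l = 2*(28*(-8)) = 2*(-224) = -448)
s = 17 (s = 20 - 3 = 17)
Q(R) = -2*(-1 + R)²
Q(s) + l = -2*(-1 + 17)² - 448 = -2*16² - 448 = -2*256 - 448 = -512 - 448 = -960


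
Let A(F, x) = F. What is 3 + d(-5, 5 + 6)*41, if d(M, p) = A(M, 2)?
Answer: -202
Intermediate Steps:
d(M, p) = M
3 + d(-5, 5 + 6)*41 = 3 - 5*41 = 3 - 205 = -202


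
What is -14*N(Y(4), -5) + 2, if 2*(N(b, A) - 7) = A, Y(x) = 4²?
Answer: -61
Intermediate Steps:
Y(x) = 16
N(b, A) = 7 + A/2
-14*N(Y(4), -5) + 2 = -14*(7 + (½)*(-5)) + 2 = -14*(7 - 5/2) + 2 = -14*9/2 + 2 = -63 + 2 = -61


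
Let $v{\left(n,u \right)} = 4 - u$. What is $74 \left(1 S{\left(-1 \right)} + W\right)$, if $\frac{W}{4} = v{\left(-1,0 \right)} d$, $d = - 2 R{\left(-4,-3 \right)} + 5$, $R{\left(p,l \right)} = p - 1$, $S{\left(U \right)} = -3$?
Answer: $17538$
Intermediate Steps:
$R{\left(p,l \right)} = -1 + p$
$d = 15$ ($d = - 2 \left(-1 - 4\right) + 5 = \left(-2\right) \left(-5\right) + 5 = 10 + 5 = 15$)
$W = 240$ ($W = 4 \left(4 - 0\right) 15 = 4 \left(4 + 0\right) 15 = 4 \cdot 4 \cdot 15 = 4 \cdot 60 = 240$)
$74 \left(1 S{\left(-1 \right)} + W\right) = 74 \left(1 \left(-3\right) + 240\right) = 74 \left(-3 + 240\right) = 74 \cdot 237 = 17538$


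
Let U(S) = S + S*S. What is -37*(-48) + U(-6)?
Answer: 1806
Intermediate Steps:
U(S) = S + S**2
-37*(-48) + U(-6) = -37*(-48) - 6*(1 - 6) = 1776 - 6*(-5) = 1776 + 30 = 1806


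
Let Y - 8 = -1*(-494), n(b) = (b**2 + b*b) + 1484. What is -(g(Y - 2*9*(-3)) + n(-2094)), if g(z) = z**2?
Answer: -9080292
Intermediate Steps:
n(b) = 1484 + 2*b**2 (n(b) = (b**2 + b**2) + 1484 = 2*b**2 + 1484 = 1484 + 2*b**2)
Y = 502 (Y = 8 - 1*(-494) = 8 + 494 = 502)
-(g(Y - 2*9*(-3)) + n(-2094)) = -((502 - 2*9*(-3))**2 + (1484 + 2*(-2094)**2)) = -((502 - 18*(-3))**2 + (1484 + 2*4384836)) = -((502 + 54)**2 + (1484 + 8769672)) = -(556**2 + 8771156) = -(309136 + 8771156) = -1*9080292 = -9080292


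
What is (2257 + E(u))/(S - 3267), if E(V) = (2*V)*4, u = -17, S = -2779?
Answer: -2121/6046 ≈ -0.35081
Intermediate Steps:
E(V) = 8*V
(2257 + E(u))/(S - 3267) = (2257 + 8*(-17))/(-2779 - 3267) = (2257 - 136)/(-6046) = 2121*(-1/6046) = -2121/6046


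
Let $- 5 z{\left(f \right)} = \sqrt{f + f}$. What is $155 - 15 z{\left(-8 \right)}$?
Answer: $155 + 12 i \approx 155.0 + 12.0 i$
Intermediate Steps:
$z{\left(f \right)} = - \frac{\sqrt{2} \sqrt{f}}{5}$ ($z{\left(f \right)} = - \frac{\sqrt{f + f}}{5} = - \frac{\sqrt{2 f}}{5} = - \frac{\sqrt{2} \sqrt{f}}{5}$)
$155 - 15 z{\left(-8 \right)} = 155 - 15 \left(- \frac{\sqrt{2} \sqrt{-8}}{5}\right) = 155 - 15 \left(- \frac{\sqrt{2} \cdot 2 i \sqrt{2}}{5}\right) = 155 - 15 \left(- \frac{4 i}{5}\right) = 155 + 12 i$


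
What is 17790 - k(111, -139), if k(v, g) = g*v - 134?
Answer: 33353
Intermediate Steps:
k(v, g) = -134 + g*v
17790 - k(111, -139) = 17790 - (-134 - 139*111) = 17790 - (-134 - 15429) = 17790 - 1*(-15563) = 17790 + 15563 = 33353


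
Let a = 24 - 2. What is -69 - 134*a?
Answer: -3017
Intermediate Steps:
a = 22
-69 - 134*a = -69 - 134*22 = -69 - 2948 = -3017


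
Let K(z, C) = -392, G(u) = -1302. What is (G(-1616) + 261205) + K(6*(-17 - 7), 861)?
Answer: 259511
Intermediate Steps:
(G(-1616) + 261205) + K(6*(-17 - 7), 861) = (-1302 + 261205) - 392 = 259903 - 392 = 259511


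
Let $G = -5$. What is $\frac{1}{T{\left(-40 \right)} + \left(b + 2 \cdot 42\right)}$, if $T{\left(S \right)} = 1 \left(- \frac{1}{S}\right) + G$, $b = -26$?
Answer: $\frac{40}{2121} \approx 0.018859$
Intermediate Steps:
$T{\left(S \right)} = -5 - \frac{1}{S}$ ($T{\left(S \right)} = 1 \left(- \frac{1}{S}\right) - 5 = - \frac{1}{S} - 5 = -5 - \frac{1}{S}$)
$\frac{1}{T{\left(-40 \right)} + \left(b + 2 \cdot 42\right)} = \frac{1}{\left(-5 - \frac{1}{-40}\right) + \left(-26 + 2 \cdot 42\right)} = \frac{1}{\left(-5 - - \frac{1}{40}\right) + \left(-26 + 84\right)} = \frac{1}{\left(-5 + \frac{1}{40}\right) + 58} = \frac{1}{- \frac{199}{40} + 58} = \frac{1}{\frac{2121}{40}} = \frac{40}{2121}$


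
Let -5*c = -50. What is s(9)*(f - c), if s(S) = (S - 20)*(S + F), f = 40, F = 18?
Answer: -8910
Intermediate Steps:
c = 10 (c = -1/5*(-50) = 10)
s(S) = (-20 + S)*(18 + S) (s(S) = (S - 20)*(S + 18) = (-20 + S)*(18 + S))
s(9)*(f - c) = (-360 + 9**2 - 2*9)*(40 - 1*10) = (-360 + 81 - 18)*(40 - 10) = -297*30 = -8910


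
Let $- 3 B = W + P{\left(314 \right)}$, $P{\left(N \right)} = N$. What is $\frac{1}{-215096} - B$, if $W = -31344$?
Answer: $- \frac{6674428883}{645288} \approx -10343.0$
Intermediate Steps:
$B = \frac{31030}{3}$ ($B = - \frac{-31344 + 314}{3} = \left(- \frac{1}{3}\right) \left(-31030\right) = \frac{31030}{3} \approx 10343.0$)
$\frac{1}{-215096} - B = \frac{1}{-215096} - \frac{31030}{3} = - \frac{1}{215096} - \frac{31030}{3} = - \frac{6674428883}{645288}$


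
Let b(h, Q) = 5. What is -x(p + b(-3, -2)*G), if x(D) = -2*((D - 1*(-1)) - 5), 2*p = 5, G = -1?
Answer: -13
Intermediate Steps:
p = 5/2 (p = (½)*5 = 5/2 ≈ 2.5000)
x(D) = 8 - 2*D (x(D) = -2*((D + 1) - 5) = -2*((1 + D) - 5) = -2*(-4 + D) = 8 - 2*D)
-x(p + b(-3, -2)*G) = -(8 - 2*(5/2 + 5*(-1))) = -(8 - 2*(5/2 - 5)) = -(8 - 2*(-5/2)) = -(8 + 5) = -1*13 = -13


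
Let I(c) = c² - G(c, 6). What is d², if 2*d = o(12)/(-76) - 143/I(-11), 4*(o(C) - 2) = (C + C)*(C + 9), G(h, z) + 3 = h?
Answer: 49519369/26316900 ≈ 1.8817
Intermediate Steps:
G(h, z) = -3 + h
I(c) = 3 + c² - c (I(c) = c² - (-3 + c) = c² + (3 - c) = 3 + c² - c)
o(C) = 2 + C*(9 + C)/2 (o(C) = 2 + ((C + C)*(C + 9))/4 = 2 + ((2*C)*(9 + C))/4 = 2 + (2*C*(9 + C))/4 = 2 + C*(9 + C)/2)
d = -7037/5130 (d = ((2 + (½)*12² + (9/2)*12)/(-76) - 143/(3 + (-11)² - 1*(-11)))/2 = ((2 + (½)*144 + 54)*(-1/76) - 143/(3 + 121 + 11))/2 = ((2 + 72 + 54)*(-1/76) - 143/135)/2 = (128*(-1/76) - 143*1/135)/2 = (-32/19 - 143/135)/2 = (½)*(-7037/2565) = -7037/5130 ≈ -1.3717)
d² = (-7037/5130)² = 49519369/26316900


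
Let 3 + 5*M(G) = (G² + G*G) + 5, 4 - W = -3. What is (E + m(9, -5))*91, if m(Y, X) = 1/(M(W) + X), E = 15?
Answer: 20566/15 ≈ 1371.1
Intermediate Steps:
W = 7 (W = 4 - 1*(-3) = 4 + 3 = 7)
M(G) = ⅖ + 2*G²/5 (M(G) = -⅗ + ((G² + G*G) + 5)/5 = -⅗ + ((G² + G²) + 5)/5 = -⅗ + (2*G² + 5)/5 = -⅗ + (5 + 2*G²)/5 = -⅗ + (1 + 2*G²/5) = ⅖ + 2*G²/5)
m(Y, X) = 1/(20 + X) (m(Y, X) = 1/((⅖ + (⅖)*7²) + X) = 1/((⅖ + (⅖)*49) + X) = 1/((⅖ + 98/5) + X) = 1/(20 + X))
(E + m(9, -5))*91 = (15 + 1/(20 - 5))*91 = (15 + 1/15)*91 = (226/15)*91 = 20566/15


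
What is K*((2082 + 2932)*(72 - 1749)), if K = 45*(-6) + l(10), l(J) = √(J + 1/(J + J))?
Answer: 2270289060 - 4204239*√1005/5 ≈ 2.2436e+9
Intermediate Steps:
l(J) = √(J + 1/(2*J))
K = -270 + √1005/10 (K = 45*(-6) + √(2/10 + 4*10)/2 = -270 + √(2*(⅒) + 40)/2 = -270 + √(⅕ + 40)/2 = -270 + √(201/5)/2 = -270 + (√1005/5)/2 = -270 + √1005/10 ≈ -266.83)
K*((2082 + 2932)*(72 - 1749)) = (-270 + √1005/10)*((2082 + 2932)*(72 - 1749)) = (-270 + √1005/10)*(5014*(-1677)) = (-270 + √1005/10)*(-8408478) = 2270289060 - 4204239*√1005/5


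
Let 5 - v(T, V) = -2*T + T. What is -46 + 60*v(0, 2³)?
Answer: 254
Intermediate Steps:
v(T, V) = 5 + T (v(T, V) = 5 - (-2*T + T) = 5 - (-1)*T = 5 + T)
-46 + 60*v(0, 2³) = -46 + 60*(5 + 0) = -46 + 60*5 = -46 + 300 = 254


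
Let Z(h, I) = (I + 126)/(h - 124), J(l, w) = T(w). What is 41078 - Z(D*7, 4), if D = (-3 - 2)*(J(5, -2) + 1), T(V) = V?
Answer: 3656072/89 ≈ 41079.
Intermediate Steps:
J(l, w) = w
D = 5 (D = (-3 - 2)*(-2 + 1) = -5*(-1) = 5)
Z(h, I) = (126 + I)/(-124 + h)
41078 - Z(D*7, 4) = 41078 - (126 + 4)/(-124 + 5*7) = 41078 - 130/(-124 + 35) = 41078 - 130/(-89) = 41078 - (-1)*130/89 = 41078 - 1*(-130/89) = 41078 + 130/89 = 3656072/89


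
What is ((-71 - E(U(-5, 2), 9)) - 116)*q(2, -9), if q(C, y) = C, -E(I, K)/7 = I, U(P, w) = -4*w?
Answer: -486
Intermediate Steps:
E(I, K) = -7*I
((-71 - E(U(-5, 2), 9)) - 116)*q(2, -9) = ((-71 - (-7)*(-4*2)) - 116)*2 = ((-71 - (-7)*(-8)) - 116)*2 = ((-71 - 1*56) - 116)*2 = ((-71 - 56) - 116)*2 = (-127 - 116)*2 = -243*2 = -486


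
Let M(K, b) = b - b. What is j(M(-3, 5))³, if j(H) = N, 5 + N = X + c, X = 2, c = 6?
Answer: 27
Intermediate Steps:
N = 3 (N = -5 + (2 + 6) = -5 + 8 = 3)
M(K, b) = 0
j(H) = 3
j(M(-3, 5))³ = 3³ = 27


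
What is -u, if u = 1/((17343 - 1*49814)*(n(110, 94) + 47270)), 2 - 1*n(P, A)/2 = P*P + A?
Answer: 1/743131306 ≈ 1.3457e-9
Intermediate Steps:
n(P, A) = 4 - 2*A - 2*P² (n(P, A) = 4 - 2*(P*P + A) = 4 - 2*(P² + A) = 4 - 2*(A + P²) = 4 + (-2*A - 2*P²) = 4 - 2*A - 2*P²)
u = -1/743131306 (u = 1/((17343 - 1*49814)*((4 - 2*94 - 2*110²) + 47270)) = 1/((17343 - 49814)*((4 - 188 - 2*12100) + 47270)) = 1/(-32471*((4 - 188 - 24200) + 47270)) = 1/(-32471*(-24384 + 47270)) = 1/(-32471*22886) = 1/(-743131306) = -1/743131306 ≈ -1.3457e-9)
-u = -1*(-1/743131306) = 1/743131306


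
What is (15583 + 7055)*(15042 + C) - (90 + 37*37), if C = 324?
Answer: 347854049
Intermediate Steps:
(15583 + 7055)*(15042 + C) - (90 + 37*37) = (15583 + 7055)*(15042 + 324) - (90 + 37*37) = 22638*15366 - (90 + 1369) = 347855508 - 1*1459 = 347855508 - 1459 = 347854049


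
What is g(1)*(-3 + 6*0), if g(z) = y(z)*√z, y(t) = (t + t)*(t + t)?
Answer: -12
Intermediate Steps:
y(t) = 4*t² (y(t) = (2*t)*(2*t) = 4*t²)
g(z) = 4*z^(5/2) (g(z) = (4*z²)*√z = 4*z^(5/2))
g(1)*(-3 + 6*0) = (4*1^(5/2))*(-3 + 6*0) = (4*1)*(-3 + 0) = 4*(-3) = -12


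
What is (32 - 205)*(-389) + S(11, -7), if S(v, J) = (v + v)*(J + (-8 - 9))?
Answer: 66769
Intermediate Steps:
S(v, J) = 2*v*(-17 + J) (S(v, J) = (2*v)*(J - 17) = (2*v)*(-17 + J) = 2*v*(-17 + J))
(32 - 205)*(-389) + S(11, -7) = (32 - 205)*(-389) + 2*11*(-17 - 7) = -173*(-389) + 2*11*(-24) = 67297 - 528 = 66769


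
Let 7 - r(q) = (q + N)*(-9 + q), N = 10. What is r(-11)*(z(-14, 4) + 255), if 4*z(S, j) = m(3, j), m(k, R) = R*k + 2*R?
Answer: -3380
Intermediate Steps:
r(q) = 7 - (-9 + q)*(10 + q) (r(q) = 7 - (q + 10)*(-9 + q) = 7 - (10 + q)*(-9 + q) = 7 - (-9 + q)*(10 + q))
m(k, R) = 2*R + R*k
z(S, j) = 5*j/4 (z(S, j) = (j*(2 + 3))/4 = (j*5)/4 = (5*j)/4 = 5*j/4)
r(-11)*(z(-14, 4) + 255) = (97 - 1*(-11) - 1*(-11)²)*((5/4)*4 + 255) = (97 + 11 - 1*121)*(5 + 255) = (97 + 11 - 121)*260 = -13*260 = -3380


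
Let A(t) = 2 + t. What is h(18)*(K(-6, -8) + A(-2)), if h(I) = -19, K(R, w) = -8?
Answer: 152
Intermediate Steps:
h(18)*(K(-6, -8) + A(-2)) = -19*(-8 + (2 - 2)) = -19*(-8 + 0) = -19*(-8) = 152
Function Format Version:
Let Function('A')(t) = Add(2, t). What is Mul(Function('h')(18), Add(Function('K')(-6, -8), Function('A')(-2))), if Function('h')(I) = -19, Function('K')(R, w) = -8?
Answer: 152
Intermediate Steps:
Mul(Function('h')(18), Add(Function('K')(-6, -8), Function('A')(-2))) = Mul(-19, Add(-8, Add(2, -2))) = Mul(-19, Add(-8, 0)) = Mul(-19, -8) = 152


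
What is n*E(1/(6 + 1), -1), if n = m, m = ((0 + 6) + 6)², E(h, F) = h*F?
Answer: -144/7 ≈ -20.571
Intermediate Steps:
E(h, F) = F*h
m = 144 (m = (6 + 6)² = 12² = 144)
n = 144
n*E(1/(6 + 1), -1) = 144*(-1/(6 + 1)) = 144*(-1/7) = 144*(-1*⅐) = 144*(-⅐) = -144/7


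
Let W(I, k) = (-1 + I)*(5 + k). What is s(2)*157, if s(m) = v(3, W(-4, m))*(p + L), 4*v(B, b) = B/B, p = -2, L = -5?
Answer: -1099/4 ≈ -274.75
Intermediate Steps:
v(B, b) = ¼ (v(B, b) = (B/B)/4 = (¼)*1 = ¼)
s(m) = -7/4 (s(m) = (-2 - 5)/4 = (¼)*(-7) = -7/4)
s(2)*157 = -7/4*157 = -1099/4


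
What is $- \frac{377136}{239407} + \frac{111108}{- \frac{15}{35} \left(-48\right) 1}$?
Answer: $\frac{15512160259}{2872884} \approx 5399.5$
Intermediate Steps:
$- \frac{377136}{239407} + \frac{111108}{- \frac{15}{35} \left(-48\right) 1} = \left(-377136\right) \frac{1}{239407} + \frac{111108}{\left(-15\right) \frac{1}{35} \left(-48\right) 1} = - \frac{377136}{239407} + \frac{111108}{\left(- \frac{3}{7}\right) \left(-48\right) 1} = - \frac{377136}{239407} + \frac{111108}{\frac{144}{7} \cdot 1} = - \frac{377136}{239407} + \frac{111108}{\frac{144}{7}} = - \frac{377136}{239407} + 111108 \cdot \frac{7}{144} = - \frac{377136}{239407} + \frac{64813}{12} = \frac{15512160259}{2872884}$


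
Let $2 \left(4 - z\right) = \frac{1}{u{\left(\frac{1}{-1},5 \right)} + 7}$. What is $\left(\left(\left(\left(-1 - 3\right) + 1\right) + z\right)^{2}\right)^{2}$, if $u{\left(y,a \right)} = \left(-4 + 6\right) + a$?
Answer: $\frac{531441}{614656} \approx 0.86462$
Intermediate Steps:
$u{\left(y,a \right)} = 2 + a$
$z = \frac{111}{28}$ ($z = 4 - \frac{1}{2 \left(\left(2 + 5\right) + 7\right)} = 4 - \frac{1}{2 \left(7 + 7\right)} = 4 - \frac{1}{2 \cdot 14} = 4 - \frac{1}{28} = \frac{111}{28} \approx 3.9643$)
$\left(\left(\left(\left(-1 - 3\right) + 1\right) + z\right)^{2}\right)^{2} = \left(\left(\left(\left(-1 - 3\right) + 1\right) + \frac{111}{28}\right)^{2}\right)^{2} = \left(\left(\left(-4 + 1\right) + \frac{111}{28}\right)^{2}\right)^{2} = \left(\left(-3 + \frac{111}{28}\right)^{2}\right)^{2} = \left(\left(\frac{27}{28}\right)^{2}\right)^{2} = \left(\frac{729}{784}\right)^{2} = \frac{531441}{614656}$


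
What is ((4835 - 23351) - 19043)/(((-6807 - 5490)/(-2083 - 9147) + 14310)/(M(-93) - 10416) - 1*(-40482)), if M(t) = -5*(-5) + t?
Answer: -4422020883880/4766000510643 ≈ -0.92783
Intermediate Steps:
M(t) = 25 + t
((4835 - 23351) - 19043)/(((-6807 - 5490)/(-2083 - 9147) + 14310)/(M(-93) - 10416) - 1*(-40482)) = ((4835 - 23351) - 19043)/(((-6807 - 5490)/(-2083 - 9147) + 14310)/((25 - 93) - 10416) - 1*(-40482)) = (-18516 - 19043)/((-12297/(-11230) + 14310)/(-68 - 10416) + 40482) = -37559/((-12297*(-1/11230) + 14310)/(-10484) + 40482) = -37559/((12297/11230 + 14310)*(-1/10484) + 40482) = -37559/((160713597/11230)*(-1/10484) + 40482) = -37559/(-160713597/117735320 + 40482) = -37559/4766000510643/117735320 = -37559*117735320/4766000510643 = -4422020883880/4766000510643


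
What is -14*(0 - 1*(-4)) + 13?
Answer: -43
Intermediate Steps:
-14*(0 - 1*(-4)) + 13 = -14*(0 + 4) + 13 = -14*4 + 13 = -56 + 13 = -43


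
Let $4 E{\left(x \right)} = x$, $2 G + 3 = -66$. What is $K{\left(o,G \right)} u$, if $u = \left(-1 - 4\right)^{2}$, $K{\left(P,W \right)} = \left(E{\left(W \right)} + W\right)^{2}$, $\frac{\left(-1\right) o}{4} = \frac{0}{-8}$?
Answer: $\frac{2975625}{64} \approx 46494.0$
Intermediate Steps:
$G = - \frac{69}{2}$ ($G = - \frac{3}{2} + \frac{1}{2} \left(-66\right) = - \frac{3}{2} - 33 = - \frac{69}{2} \approx -34.5$)
$E{\left(x \right)} = \frac{x}{4}$
$o = 0$ ($o = - 4 \frac{0}{-8} = - 4 \cdot 0 \left(- \frac{1}{8}\right) = \left(-4\right) 0 = 0$)
$K{\left(P,W \right)} = \frac{25 W^{2}}{16}$ ($K{\left(P,W \right)} = \left(\frac{W}{4} + W\right)^{2} = \left(\frac{5 W}{4}\right)^{2} = \frac{25 W^{2}}{16}$)
$u = 25$ ($u = \left(-5\right)^{2} = 25$)
$K{\left(o,G \right)} u = \frac{25 \left(- \frac{69}{2}\right)^{2}}{16} \cdot 25 = \frac{25}{16} \cdot \frac{4761}{4} \cdot 25 = \frac{119025}{64} \cdot 25 = \frac{2975625}{64}$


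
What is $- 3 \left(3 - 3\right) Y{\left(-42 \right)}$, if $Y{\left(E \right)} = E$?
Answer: $0$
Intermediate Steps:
$- 3 \left(3 - 3\right) Y{\left(-42 \right)} = - 3 \left(3 - 3\right) \left(-42\right) = \left(-3\right) 0 \left(-42\right) = 0 \left(-42\right) = 0$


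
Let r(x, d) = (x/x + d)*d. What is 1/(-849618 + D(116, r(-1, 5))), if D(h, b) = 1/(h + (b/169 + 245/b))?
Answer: -126085/107124084516 ≈ -1.1770e-6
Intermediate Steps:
r(x, d) = d*(1 + d) (r(x, d) = (1 + d)*d = d*(1 + d))
D(h, b) = 1/(h + 245/b + b/169) (D(h, b) = 1/(h + (b*(1/169) + 245/b)) = 1/(h + (b/169 + 245/b)) = 1/(h + (245/b + b/169)) = 1/(h + 245/b + b/169))
1/(-849618 + D(116, r(-1, 5))) = 1/(-849618 + 169*(5*(1 + 5))/(41405 + (5*(1 + 5))**2 + 169*(5*(1 + 5))*116)) = 1/(-849618 + 169*(5*6)/(41405 + (5*6)**2 + 169*(5*6)*116)) = 1/(-849618 + 169*30/(41405 + 30**2 + 169*30*116)) = 1/(-849618 + 169*30/(41405 + 900 + 588120)) = 1/(-849618 + 169*30/630425) = 1/(-849618 + 169*30*(1/630425)) = 1/(-849618 + 1014/126085) = 1/(-107124084516/126085) = -126085/107124084516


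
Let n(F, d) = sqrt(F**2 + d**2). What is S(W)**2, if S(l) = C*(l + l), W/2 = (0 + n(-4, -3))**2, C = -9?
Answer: 810000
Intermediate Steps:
W = 50 (W = 2*(0 + sqrt((-4)**2 + (-3)**2))**2 = 2*(0 + sqrt(16 + 9))**2 = 2*(0 + sqrt(25))**2 = 2*(0 + 5)**2 = 2*5**2 = 2*25 = 50)
S(l) = -18*l (S(l) = -9*(l + l) = -18*l)
S(W)**2 = (-18*50)**2 = (-900)**2 = 810000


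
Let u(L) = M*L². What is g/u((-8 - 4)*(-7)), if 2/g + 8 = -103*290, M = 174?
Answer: -1/18341267616 ≈ -5.4522e-11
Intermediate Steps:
u(L) = 174*L²
g = -1/14939 (g = 2/(-8 - 103*290) = 2/(-8 - 29870) = 2/(-29878) = 2*(-1/29878) = -1/14939 ≈ -6.6939e-5)
g/u((-8 - 4)*(-7)) = -1/(8526*(-8 - 4)²)/14939 = -1/(14939*(174*(-12*(-7))²)) = -1/(14939*(174*84²)) = -1/(14939*(174*7056)) = -1/14939/1227744 = -1/14939*1/1227744 = -1/18341267616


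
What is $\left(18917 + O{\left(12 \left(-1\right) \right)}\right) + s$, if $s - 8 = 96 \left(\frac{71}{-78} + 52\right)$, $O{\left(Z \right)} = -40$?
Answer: $\frac{309265}{13} \approx 23790.0$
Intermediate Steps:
$s = \frac{63864}{13}$ ($s = 8 + 96 \left(\frac{71}{-78} + 52\right) = 8 + 96 \left(71 \left(- \frac{1}{78}\right) + 52\right) = 8 + 96 \left(- \frac{71}{78} + 52\right) = 8 + 96 \cdot \frac{3985}{78} = 8 + \frac{63760}{13} = \frac{63864}{13} \approx 4912.6$)
$\left(18917 + O{\left(12 \left(-1\right) \right)}\right) + s = \left(18917 - 40\right) + \frac{63864}{13} = 18877 + \frac{63864}{13} = \frac{309265}{13}$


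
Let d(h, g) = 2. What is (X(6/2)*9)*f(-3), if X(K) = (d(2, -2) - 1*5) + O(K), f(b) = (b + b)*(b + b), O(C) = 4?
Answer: 324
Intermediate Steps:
f(b) = 4*b**2 (f(b) = (2*b)*(2*b) = 4*b**2)
X(K) = 1 (X(K) = (2 - 1*5) + 4 = (2 - 5) + 4 = -3 + 4 = 1)
(X(6/2)*9)*f(-3) = (1*9)*(4*(-3)**2) = 9*(4*9) = 9*36 = 324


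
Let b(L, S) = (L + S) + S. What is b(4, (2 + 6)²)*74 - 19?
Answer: 9749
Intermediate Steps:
b(L, S) = L + 2*S
b(4, (2 + 6)²)*74 - 19 = (4 + 2*(2 + 6)²)*74 - 19 = (4 + 2*8²)*74 - 19 = (4 + 2*64)*74 - 19 = (4 + 128)*74 - 19 = 132*74 - 19 = 9768 - 19 = 9749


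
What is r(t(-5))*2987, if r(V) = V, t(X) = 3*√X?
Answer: 8961*I*√5 ≈ 20037.0*I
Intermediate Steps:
r(t(-5))*2987 = (3*√(-5))*2987 = (3*(I*√5))*2987 = (3*I*√5)*2987 = 8961*I*√5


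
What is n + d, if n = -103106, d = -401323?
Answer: -504429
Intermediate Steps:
n + d = -103106 - 401323 = -504429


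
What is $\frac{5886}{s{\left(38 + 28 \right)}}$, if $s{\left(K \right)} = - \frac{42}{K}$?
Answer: $- \frac{64746}{7} \approx -9249.4$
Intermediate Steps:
$\frac{5886}{s{\left(38 + 28 \right)}} = \frac{5886}{\left(-42\right) \frac{1}{38 + 28}} = \frac{5886}{\left(-42\right) \frac{1}{66}} = \frac{5886}{- \frac{7}{11}} = 5886 \left(- \frac{11}{7}\right) = - \frac{64746}{7}$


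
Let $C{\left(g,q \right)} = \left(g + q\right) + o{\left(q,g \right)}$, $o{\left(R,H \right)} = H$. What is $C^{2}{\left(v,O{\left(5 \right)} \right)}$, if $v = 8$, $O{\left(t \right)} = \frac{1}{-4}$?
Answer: $\frac{3969}{16} \approx 248.06$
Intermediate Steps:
$O{\left(t \right)} = - \frac{1}{4}$
$C{\left(g,q \right)} = q + 2 g$ ($C{\left(g,q \right)} = \left(g + q\right) + g = q + 2 g$)
$C^{2}{\left(v,O{\left(5 \right)} \right)} = \left(- \frac{1}{4} + 2 \cdot 8\right)^{2} = \left(- \frac{1}{4} + 16\right)^{2} = \left(\frac{63}{4}\right)^{2} = \frac{3969}{16}$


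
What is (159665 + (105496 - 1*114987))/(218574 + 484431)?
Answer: 50058/234335 ≈ 0.21362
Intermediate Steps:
(159665 + (105496 - 1*114987))/(218574 + 484431) = (159665 + (105496 - 114987))/703005 = (159665 - 9491)*(1/703005) = 150174*(1/703005) = 50058/234335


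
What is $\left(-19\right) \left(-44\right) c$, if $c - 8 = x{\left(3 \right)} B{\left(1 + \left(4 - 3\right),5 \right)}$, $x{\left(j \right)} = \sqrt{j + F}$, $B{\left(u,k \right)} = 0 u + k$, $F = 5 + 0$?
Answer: $6688 + 8360 \sqrt{2} \approx 18511.0$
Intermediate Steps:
$F = 5$
$B{\left(u,k \right)} = k$ ($B{\left(u,k \right)} = 0 + k = k$)
$x{\left(j \right)} = \sqrt{5 + j}$ ($x{\left(j \right)} = \sqrt{j + 5} = \sqrt{5 + j}$)
$c = 8 + 10 \sqrt{2}$ ($c = 8 + \sqrt{5 + 3} \cdot 5 = 8 + \sqrt{8} \cdot 5 = 8 + 2 \sqrt{2} \cdot 5 = 8 + 10 \sqrt{2} \approx 22.142$)
$\left(-19\right) \left(-44\right) c = \left(-19\right) \left(-44\right) \left(8 + 10 \sqrt{2}\right) = 836 \left(8 + 10 \sqrt{2}\right) = 6688 + 8360 \sqrt{2}$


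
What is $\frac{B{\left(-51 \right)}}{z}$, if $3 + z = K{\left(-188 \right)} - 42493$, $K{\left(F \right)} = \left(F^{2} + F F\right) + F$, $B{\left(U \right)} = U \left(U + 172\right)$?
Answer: $- \frac{6171}{28004} \approx -0.22036$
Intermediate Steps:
$B{\left(U \right)} = U \left(172 + U\right)$
$K{\left(F \right)} = F + 2 F^{2}$ ($K{\left(F \right)} = \left(F^{2} + F^{2}\right) + F = 2 F^{2} + F = F + 2 F^{2}$)
$z = 28004$ ($z = -3 - \left(42493 + 188 \left(1 + 2 \left(-188\right)\right)\right) = -3 - \left(42493 + 188 \left(1 - 376\right)\right) = -3 - -28007 = -3 + \left(70500 - 42493\right) = -3 + 28007 = 28004$)
$\frac{B{\left(-51 \right)}}{z} = \frac{\left(-51\right) \left(172 - 51\right)}{28004} = \left(-51\right) 121 \cdot \frac{1}{28004} = \left(-6171\right) \frac{1}{28004} = - \frac{6171}{28004}$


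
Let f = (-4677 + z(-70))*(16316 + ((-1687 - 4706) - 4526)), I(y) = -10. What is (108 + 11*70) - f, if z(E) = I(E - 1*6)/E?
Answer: 25241876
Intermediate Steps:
z(E) = -10/E
f = -25240998 (f = (-4677 - 10/(-70))*(16316 + ((-1687 - 4706) - 4526)) = (-4677 - 10*(-1/70))*(16316 + (-6393 - 4526)) = (-4677 + ⅐)*(16316 - 10919) = -32738/7*5397 = -25240998)
(108 + 11*70) - f = (108 + 11*70) - 1*(-25240998) = (108 + 770) + 25240998 = 878 + 25240998 = 25241876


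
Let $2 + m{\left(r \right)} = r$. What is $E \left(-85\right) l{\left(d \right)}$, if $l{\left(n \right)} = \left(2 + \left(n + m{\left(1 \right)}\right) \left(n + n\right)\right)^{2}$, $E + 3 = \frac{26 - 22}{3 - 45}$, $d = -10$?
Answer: $\frac{90764700}{7} \approx 1.2966 \cdot 10^{7}$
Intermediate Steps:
$m{\left(r \right)} = -2 + r$
$E = - \frac{65}{21}$ ($E = -3 + \frac{26 - 22}{3 - 45} = -3 + \frac{4}{-42} = -3 + 4 \left(- \frac{1}{42}\right) = -3 - \frac{2}{21} = - \frac{65}{21} \approx -3.0952$)
$l{\left(n \right)} = \left(2 + 2 n \left(-1 + n\right)\right)^{2}$ ($l{\left(n \right)} = \left(2 + \left(n + \left(-2 + 1\right)\right) \left(n + n\right)\right)^{2} = \left(2 + \left(n - 1\right) 2 n\right)^{2} = \left(2 + \left(-1 + n\right) 2 n\right)^{2} = \left(2 + 2 n \left(-1 + n\right)\right)^{2}$)
$E \left(-85\right) l{\left(d \right)} = \left(- \frac{65}{21}\right) \left(-85\right) 4 \left(1 + \left(-10\right)^{2} - -10\right)^{2} = \frac{5525 \cdot 4 \left(1 + 100 + 10\right)^{2}}{21} = \frac{5525 \cdot 4 \cdot 111^{2}}{21} = \frac{5525 \cdot 4 \cdot 12321}{21} = \frac{5525}{21} \cdot 49284 = \frac{90764700}{7}$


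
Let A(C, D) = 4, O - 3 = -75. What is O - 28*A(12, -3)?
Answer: -184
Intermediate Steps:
O = -72 (O = 3 - 75 = -72)
O - 28*A(12, -3) = -72 - 28*4 = -72 - 112 = -184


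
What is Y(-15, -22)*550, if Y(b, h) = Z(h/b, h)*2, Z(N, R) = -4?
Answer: -4400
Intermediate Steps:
Y(b, h) = -8 (Y(b, h) = -4*2 = -8)
Y(-15, -22)*550 = -8*550 = -4400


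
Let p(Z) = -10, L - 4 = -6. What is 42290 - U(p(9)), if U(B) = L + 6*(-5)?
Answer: 42322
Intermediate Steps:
L = -2 (L = 4 - 6 = -2)
U(B) = -32 (U(B) = -2 + 6*(-5) = -2 - 30 = -32)
42290 - U(p(9)) = 42290 - 1*(-32) = 42290 + 32 = 42322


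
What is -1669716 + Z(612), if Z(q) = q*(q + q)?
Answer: -920628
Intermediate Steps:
Z(q) = 2*q² (Z(q) = q*(2*q) = 2*q²)
-1669716 + Z(612) = -1669716 + 2*612² = -1669716 + 2*374544 = -1669716 + 749088 = -920628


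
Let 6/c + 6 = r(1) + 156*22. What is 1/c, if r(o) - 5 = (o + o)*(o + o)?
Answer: 1145/2 ≈ 572.50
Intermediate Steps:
r(o) = 5 + 4*o**2 (r(o) = 5 + (o + o)*(o + o) = 5 + (2*o)*(2*o) = 5 + 4*o**2)
c = 2/1145 (c = 6/(-6 + ((5 + 4*1**2) + 156*22)) = 6/(-6 + ((5 + 4*1) + 3432)) = 6/(-6 + ((5 + 4) + 3432)) = 6/(-6 + (9 + 3432)) = 6/(-6 + 3441) = 6/3435 = 6*(1/3435) = 2/1145 ≈ 0.0017467)
1/c = 1/(2/1145) = 1145/2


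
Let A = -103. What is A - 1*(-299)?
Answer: 196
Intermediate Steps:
A - 1*(-299) = -103 - 1*(-299) = -103 + 299 = 196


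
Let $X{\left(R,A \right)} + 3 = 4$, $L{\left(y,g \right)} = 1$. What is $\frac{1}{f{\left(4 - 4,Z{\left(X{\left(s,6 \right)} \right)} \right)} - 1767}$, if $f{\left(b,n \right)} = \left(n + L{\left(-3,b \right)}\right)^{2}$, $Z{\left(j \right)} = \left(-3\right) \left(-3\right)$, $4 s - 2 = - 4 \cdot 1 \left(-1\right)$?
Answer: $- \frac{1}{1667} \approx -0.00059988$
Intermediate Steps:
$s = \frac{3}{2}$ ($s = \frac{1}{2} + \frac{\left(-4\right) 1 \left(-1\right)}{4} = \frac{1}{2} + \frac{\left(-4\right) \left(-1\right)}{4} = \frac{1}{2} + \frac{1}{4} \cdot 4 = \frac{1}{2} + 1 = \frac{3}{2} \approx 1.5$)
$X{\left(R,A \right)} = 1$ ($X{\left(R,A \right)} = -3 + 4 = 1$)
$Z{\left(j \right)} = 9$
$f{\left(b,n \right)} = \left(1 + n\right)^{2}$ ($f{\left(b,n \right)} = \left(n + 1\right)^{2} = \left(1 + n\right)^{2}$)
$\frac{1}{f{\left(4 - 4,Z{\left(X{\left(s,6 \right)} \right)} \right)} - 1767} = \frac{1}{\left(1 + 9\right)^{2} - 1767} = \frac{1}{10^{2} - 1767} = \frac{1}{100 - 1767} = \frac{1}{-1667} = - \frac{1}{1667}$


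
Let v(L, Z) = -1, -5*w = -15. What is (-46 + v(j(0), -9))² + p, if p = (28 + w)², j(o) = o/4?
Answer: 3170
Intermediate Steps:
w = 3 (w = -⅕*(-15) = 3)
j(o) = o/4 (j(o) = o*(¼) = o/4)
p = 961 (p = (28 + 3)² = 31² = 961)
(-46 + v(j(0), -9))² + p = (-46 - 1)² + 961 = (-47)² + 961 = 2209 + 961 = 3170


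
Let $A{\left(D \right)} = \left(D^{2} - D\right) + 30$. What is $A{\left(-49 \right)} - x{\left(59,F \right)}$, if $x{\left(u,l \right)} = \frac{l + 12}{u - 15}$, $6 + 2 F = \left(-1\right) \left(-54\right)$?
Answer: $\frac{27271}{11} \approx 2479.2$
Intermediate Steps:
$F = 24$ ($F = -3 + \frac{\left(-1\right) \left(-54\right)}{2} = -3 + \frac{1}{2} \cdot 54 = -3 + 27 = 24$)
$A{\left(D \right)} = 30 + D^{2} - D$
$x{\left(u,l \right)} = \frac{12 + l}{-15 + u}$
$A{\left(-49 \right)} - x{\left(59,F \right)} = \left(30 + \left(-49\right)^{2} - -49\right) - \frac{12 + 24}{-15 + 59} = \left(30 + 2401 + 49\right) - \frac{1}{44} \cdot 36 = 2480 - \frac{1}{44} \cdot 36 = 2480 - \frac{9}{11} = \frac{27271}{11}$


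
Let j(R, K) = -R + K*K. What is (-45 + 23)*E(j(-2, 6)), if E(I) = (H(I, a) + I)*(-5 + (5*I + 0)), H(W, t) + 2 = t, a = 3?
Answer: -158730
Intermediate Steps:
H(W, t) = -2 + t
j(R, K) = K² - R (j(R, K) = -R + K² = K² - R)
E(I) = (1 + I)*(-5 + 5*I) (E(I) = ((-2 + 3) + I)*(-5 + (5*I + 0)) = (1 + I)*(-5 + 5*I))
(-45 + 23)*E(j(-2, 6)) = (-45 + 23)*(-5 + 5*(6² - 1*(-2))²) = -22*(-5 + 5*(36 + 2)²) = -22*(-5 + 5*38²) = -22*(-5 + 5*1444) = -22*(-5 + 7220) = -22*7215 = -158730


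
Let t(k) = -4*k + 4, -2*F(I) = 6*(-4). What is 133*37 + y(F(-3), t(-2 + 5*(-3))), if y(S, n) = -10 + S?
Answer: 4923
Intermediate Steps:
F(I) = 12 (F(I) = -3*(-4) = -½*(-24) = 12)
t(k) = 4 - 4*k
133*37 + y(F(-3), t(-2 + 5*(-3))) = 133*37 + (-10 + 12) = 4921 + 2 = 4923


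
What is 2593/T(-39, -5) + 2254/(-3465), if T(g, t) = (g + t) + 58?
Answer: 1279027/6930 ≈ 184.56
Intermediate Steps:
T(g, t) = 58 + g + t
2593/T(-39, -5) + 2254/(-3465) = 2593/(58 - 39 - 5) + 2254/(-3465) = 2593/14 + 2254*(-1/3465) = 2593*(1/14) - 322/495 = 2593/14 - 322/495 = 1279027/6930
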